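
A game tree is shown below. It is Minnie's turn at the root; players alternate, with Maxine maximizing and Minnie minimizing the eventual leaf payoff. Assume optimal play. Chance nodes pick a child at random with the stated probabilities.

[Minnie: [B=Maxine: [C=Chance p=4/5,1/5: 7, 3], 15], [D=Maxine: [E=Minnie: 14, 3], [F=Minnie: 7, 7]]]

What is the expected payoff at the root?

7

C (Chance): 4/5·7 + 1/5·3 = 6.2
B (Maxine): max(6.2, 15) = 15
E (Minnie): min(14, 3) = 3
F (Minnie): min(7, 7) = 7
D (Maxine): max(3, 7) = 7
Root (Minnie): min(15, 7) = 7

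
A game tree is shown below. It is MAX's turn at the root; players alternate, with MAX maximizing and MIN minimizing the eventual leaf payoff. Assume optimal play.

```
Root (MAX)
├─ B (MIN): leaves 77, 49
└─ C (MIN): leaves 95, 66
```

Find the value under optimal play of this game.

66

B (MIN): min(77, 49) = 49
C (MIN): min(95, 66) = 66
Root (MAX): max(49, 66) = 66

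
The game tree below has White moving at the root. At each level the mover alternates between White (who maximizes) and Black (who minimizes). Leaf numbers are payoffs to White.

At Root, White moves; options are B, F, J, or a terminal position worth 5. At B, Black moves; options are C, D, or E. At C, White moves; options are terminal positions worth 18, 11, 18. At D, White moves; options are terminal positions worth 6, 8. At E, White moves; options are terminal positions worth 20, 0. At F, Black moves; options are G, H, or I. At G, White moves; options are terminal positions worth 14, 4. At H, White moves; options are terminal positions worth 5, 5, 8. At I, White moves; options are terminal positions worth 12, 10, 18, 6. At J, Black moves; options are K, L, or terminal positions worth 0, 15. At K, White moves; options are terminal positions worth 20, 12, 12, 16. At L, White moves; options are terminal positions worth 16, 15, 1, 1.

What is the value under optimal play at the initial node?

8

C (White): max(18, 11, 18) = 18
D (White): max(6, 8) = 8
E (White): max(20, 0) = 20
B (Black): min(18, 8, 20) = 8
G (White): max(14, 4) = 14
H (White): max(5, 5, 8) = 8
I (White): max(12, 10, 18, 6) = 18
F (Black): min(14, 8, 18) = 8
K (White): max(20, 12, 12, 16) = 20
L (White): max(16, 15, 1, 1) = 16
J (Black): min(20, 16, 0, 15) = 0
Root (White): max(8, 8, 0, 5) = 8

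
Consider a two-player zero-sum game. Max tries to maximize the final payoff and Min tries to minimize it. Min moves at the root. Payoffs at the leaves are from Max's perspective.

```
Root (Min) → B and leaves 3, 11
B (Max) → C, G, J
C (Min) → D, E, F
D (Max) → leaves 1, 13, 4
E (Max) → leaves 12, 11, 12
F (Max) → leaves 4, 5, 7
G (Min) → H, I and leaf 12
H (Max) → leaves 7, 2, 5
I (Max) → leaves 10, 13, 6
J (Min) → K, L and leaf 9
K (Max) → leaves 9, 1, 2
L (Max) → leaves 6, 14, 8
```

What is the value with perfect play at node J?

K: max(9, 1, 2) = 9
L: max(6, 14, 8) = 14
J: min(9, 14, 9) = 9

9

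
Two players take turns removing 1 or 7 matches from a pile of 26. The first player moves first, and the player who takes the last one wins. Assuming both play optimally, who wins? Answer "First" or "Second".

i:   0  1  2  3  4  5  6  7  8  9 10 11 12 13 14 15 16 17 18 19 20 21 22 23 24 25 26
     L  W  L  W  L  W  L  W  L  W  L  W  L  W  L  W  L  W  L  W  L  W  L  W  L  W  L
Position 26 is L, so the second player wins.

Second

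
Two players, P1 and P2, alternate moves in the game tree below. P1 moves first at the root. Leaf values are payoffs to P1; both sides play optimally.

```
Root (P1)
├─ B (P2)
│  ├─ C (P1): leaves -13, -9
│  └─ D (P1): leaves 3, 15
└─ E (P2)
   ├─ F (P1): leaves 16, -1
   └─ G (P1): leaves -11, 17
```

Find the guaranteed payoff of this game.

16

C (P1): max(-13, -9) = -9
D (P1): max(3, 15) = 15
B (P2): min(-9, 15) = -9
F (P1): max(16, -1) = 16
G (P1): max(-11, 17) = 17
E (P2): min(16, 17) = 16
Root (P1): max(-9, 16) = 16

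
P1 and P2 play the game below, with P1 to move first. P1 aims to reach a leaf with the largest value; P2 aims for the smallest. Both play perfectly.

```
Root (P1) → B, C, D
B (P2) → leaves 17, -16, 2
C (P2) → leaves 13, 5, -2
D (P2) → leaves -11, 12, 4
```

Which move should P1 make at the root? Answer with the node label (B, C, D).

B (P2): min(17, -16, 2) = -16
C (P2): min(13, 5, -2) = -2
D (P2): min(-11, 12, 4) = -11
Root (P1): max(-16, -2, -11) = -2
P1 picks the child with the highest value: C (value -2).

C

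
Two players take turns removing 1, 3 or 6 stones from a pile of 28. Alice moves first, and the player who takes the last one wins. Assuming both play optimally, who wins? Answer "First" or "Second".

First

W/L table (W = player to move can force a win):
i:   0  1  2  3  4  5  6  7  8  9 10 11 12 13 14 15 16 17 18 19 20 21 22 23 24 25 26 27 28
     L  W  L  W  L  W  W  W  W  L  W  L  W  L  W  W  W  W  L  W  L  W  L  W  W  W  W  L  W
Position 28 is W, so the first player wins.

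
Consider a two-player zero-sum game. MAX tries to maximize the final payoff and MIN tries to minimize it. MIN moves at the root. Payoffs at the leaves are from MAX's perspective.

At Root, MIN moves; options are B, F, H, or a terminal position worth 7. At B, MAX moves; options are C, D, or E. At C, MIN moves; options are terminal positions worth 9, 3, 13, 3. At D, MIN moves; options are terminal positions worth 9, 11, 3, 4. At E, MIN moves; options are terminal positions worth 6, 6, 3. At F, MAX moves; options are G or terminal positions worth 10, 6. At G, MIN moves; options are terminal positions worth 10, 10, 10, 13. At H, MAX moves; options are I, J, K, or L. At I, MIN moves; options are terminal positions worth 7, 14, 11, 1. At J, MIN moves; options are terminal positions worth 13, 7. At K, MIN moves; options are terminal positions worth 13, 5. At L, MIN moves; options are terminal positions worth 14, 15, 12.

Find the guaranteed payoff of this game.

3

C (MIN): min(9, 3, 13, 3) = 3
D (MIN): min(9, 11, 3, 4) = 3
E (MIN): min(6, 6, 3) = 3
B (MAX): max(3, 3, 3) = 3
G (MIN): min(10, 10, 10, 13) = 10
F (MAX): max(10, 10, 6) = 10
I (MIN): min(7, 14, 11, 1) = 1
J (MIN): min(13, 7) = 7
K (MIN): min(13, 5) = 5
L (MIN): min(14, 15, 12) = 12
H (MAX): max(1, 7, 5, 12) = 12
Root (MIN): min(3, 10, 12, 7) = 3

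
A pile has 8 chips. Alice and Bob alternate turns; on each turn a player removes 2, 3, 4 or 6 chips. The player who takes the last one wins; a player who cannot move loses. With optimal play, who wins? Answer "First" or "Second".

W/L table (W = player to move can force a win):
i:   0  1  2  3  4  5  6  7  8
     L  L  W  W  W  W  W  W  L
Position 8 is L, so the second player wins.

Second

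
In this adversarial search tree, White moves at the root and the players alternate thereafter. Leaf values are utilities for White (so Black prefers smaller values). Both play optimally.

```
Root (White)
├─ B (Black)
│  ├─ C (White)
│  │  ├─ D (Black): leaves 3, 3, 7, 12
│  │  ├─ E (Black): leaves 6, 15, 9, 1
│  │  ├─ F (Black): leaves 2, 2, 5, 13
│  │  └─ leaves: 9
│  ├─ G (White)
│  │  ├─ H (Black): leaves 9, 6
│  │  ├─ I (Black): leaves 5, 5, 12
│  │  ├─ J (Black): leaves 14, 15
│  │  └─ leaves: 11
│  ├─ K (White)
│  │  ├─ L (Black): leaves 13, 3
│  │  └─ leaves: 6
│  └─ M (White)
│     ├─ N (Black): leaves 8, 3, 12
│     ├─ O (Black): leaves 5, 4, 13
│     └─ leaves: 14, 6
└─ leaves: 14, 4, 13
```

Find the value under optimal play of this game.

14

D (Black): min(3, 3, 7, 12) = 3
E (Black): min(6, 15, 9, 1) = 1
F (Black): min(2, 2, 5, 13) = 2
C (White): max(3, 1, 2, 9) = 9
H (Black): min(9, 6) = 6
I (Black): min(5, 5, 12) = 5
J (Black): min(14, 15) = 14
G (White): max(6, 5, 14, 11) = 14
L (Black): min(13, 3) = 3
K (White): max(3, 6) = 6
N (Black): min(8, 3, 12) = 3
O (Black): min(5, 4, 13) = 4
M (White): max(3, 4, 14, 6) = 14
B (Black): min(9, 14, 6, 14) = 6
Root (White): max(6, 14, 4, 13) = 14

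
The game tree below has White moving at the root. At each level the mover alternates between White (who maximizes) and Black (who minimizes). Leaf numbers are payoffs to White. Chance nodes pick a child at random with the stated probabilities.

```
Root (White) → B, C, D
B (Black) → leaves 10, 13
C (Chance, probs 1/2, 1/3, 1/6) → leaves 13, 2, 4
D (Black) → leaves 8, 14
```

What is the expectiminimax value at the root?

B (Black): min(10, 13) = 10
C (Chance): 1/2·13 + 1/3·2 + 1/6·4 = 7.83
D (Black): min(8, 14) = 8
Root (White): max(10, 7.83, 8) = 10

10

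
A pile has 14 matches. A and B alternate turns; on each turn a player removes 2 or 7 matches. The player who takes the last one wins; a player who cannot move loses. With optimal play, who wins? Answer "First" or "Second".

Mark each pile size as W (mover wins) or L (mover loses):
i:   0  1  2  3  4  5  6  7  8  9 10 11 12 13 14
     L  L  W  W  L  L  W  W  W  L  L  W  W  L  L
Position 14 is L, so the second player wins.

Second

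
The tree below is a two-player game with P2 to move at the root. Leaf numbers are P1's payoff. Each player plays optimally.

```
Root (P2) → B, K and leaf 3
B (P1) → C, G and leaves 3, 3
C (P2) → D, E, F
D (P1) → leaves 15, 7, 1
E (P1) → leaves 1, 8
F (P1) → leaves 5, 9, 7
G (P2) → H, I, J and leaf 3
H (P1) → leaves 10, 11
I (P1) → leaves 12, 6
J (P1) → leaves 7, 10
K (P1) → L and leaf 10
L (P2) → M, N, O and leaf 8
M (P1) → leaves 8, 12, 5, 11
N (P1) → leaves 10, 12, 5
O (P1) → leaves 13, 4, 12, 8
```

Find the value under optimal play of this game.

3

D (P1): max(15, 7, 1) = 15
E (P1): max(1, 8) = 8
F (P1): max(5, 9, 7) = 9
C (P2): min(15, 8, 9) = 8
H (P1): max(10, 11) = 11
I (P1): max(12, 6) = 12
J (P1): max(7, 10) = 10
G (P2): min(11, 12, 10, 3) = 3
B (P1): max(8, 3, 3, 3) = 8
M (P1): max(8, 12, 5, 11) = 12
N (P1): max(10, 12, 5) = 12
O (P1): max(13, 4, 12, 8) = 13
L (P2): min(12, 12, 13, 8) = 8
K (P1): max(8, 10) = 10
Root (P2): min(8, 10, 3) = 3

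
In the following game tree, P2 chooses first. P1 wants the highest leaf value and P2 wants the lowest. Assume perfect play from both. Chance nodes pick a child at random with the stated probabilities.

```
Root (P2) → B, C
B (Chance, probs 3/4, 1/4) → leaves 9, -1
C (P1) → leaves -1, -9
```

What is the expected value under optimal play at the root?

B (Chance): 3/4·9 + 1/4·-1 = 6.5
C (P1): max(-1, -9) = -1
Root (P2): min(6.5, -1) = -1

-1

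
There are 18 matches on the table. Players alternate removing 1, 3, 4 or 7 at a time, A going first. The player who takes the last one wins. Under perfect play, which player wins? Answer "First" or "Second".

Mark each pile size as W (mover wins) or L (mover loses):
i:   0  1  2  3  4  5  6  7  8  9 10 11 12 13 14 15 16 17 18
     L  W  L  W  W  W  W  W  L  W  L  W  W  W  W  W  L  W  L
Position 18 is L, so the second player wins.

Second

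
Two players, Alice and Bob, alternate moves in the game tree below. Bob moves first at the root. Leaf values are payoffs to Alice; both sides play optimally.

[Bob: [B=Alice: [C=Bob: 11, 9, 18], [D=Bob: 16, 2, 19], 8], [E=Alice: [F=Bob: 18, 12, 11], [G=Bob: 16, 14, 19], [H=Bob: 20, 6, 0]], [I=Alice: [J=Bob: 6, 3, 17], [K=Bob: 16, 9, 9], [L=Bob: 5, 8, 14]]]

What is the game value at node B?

C: min(11, 9, 18) = 9
D: min(16, 2, 19) = 2
B: max(9, 2, 8) = 9

9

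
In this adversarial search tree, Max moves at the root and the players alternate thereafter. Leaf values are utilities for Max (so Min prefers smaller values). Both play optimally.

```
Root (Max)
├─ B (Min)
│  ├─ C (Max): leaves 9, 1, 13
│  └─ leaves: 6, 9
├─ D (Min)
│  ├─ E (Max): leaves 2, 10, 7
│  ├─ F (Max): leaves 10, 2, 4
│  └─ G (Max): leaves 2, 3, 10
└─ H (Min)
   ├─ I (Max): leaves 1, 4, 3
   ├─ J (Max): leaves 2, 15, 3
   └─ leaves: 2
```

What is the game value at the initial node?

C (Max): max(9, 1, 13) = 13
B (Min): min(13, 6, 9) = 6
E (Max): max(2, 10, 7) = 10
F (Max): max(10, 2, 4) = 10
G (Max): max(2, 3, 10) = 10
D (Min): min(10, 10, 10) = 10
I (Max): max(1, 4, 3) = 4
J (Max): max(2, 15, 3) = 15
H (Min): min(4, 15, 2) = 2
Root (Max): max(6, 10, 2) = 10

10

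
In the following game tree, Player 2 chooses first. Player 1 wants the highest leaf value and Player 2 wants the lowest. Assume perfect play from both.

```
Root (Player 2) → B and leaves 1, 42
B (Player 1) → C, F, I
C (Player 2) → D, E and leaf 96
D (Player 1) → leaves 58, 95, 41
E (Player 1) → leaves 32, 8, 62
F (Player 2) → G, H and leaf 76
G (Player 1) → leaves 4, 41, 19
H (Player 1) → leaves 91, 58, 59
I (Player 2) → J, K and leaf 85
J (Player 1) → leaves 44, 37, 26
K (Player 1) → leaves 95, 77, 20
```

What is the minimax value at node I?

44

J: max(44, 37, 26) = 44
K: max(95, 77, 20) = 95
I: min(44, 95, 85) = 44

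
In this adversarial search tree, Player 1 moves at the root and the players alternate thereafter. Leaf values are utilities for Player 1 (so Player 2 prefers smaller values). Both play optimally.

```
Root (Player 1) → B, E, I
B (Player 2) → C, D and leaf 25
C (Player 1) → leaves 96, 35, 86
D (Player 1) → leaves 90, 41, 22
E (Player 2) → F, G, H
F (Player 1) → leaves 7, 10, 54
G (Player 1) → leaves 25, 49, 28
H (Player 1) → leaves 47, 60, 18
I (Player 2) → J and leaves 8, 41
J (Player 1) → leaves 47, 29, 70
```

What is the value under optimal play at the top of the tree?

49

C (Player 1): max(96, 35, 86) = 96
D (Player 1): max(90, 41, 22) = 90
B (Player 2): min(96, 90, 25) = 25
F (Player 1): max(7, 10, 54) = 54
G (Player 1): max(25, 49, 28) = 49
H (Player 1): max(47, 60, 18) = 60
E (Player 2): min(54, 49, 60) = 49
J (Player 1): max(47, 29, 70) = 70
I (Player 2): min(70, 8, 41) = 8
Root (Player 1): max(25, 49, 8) = 49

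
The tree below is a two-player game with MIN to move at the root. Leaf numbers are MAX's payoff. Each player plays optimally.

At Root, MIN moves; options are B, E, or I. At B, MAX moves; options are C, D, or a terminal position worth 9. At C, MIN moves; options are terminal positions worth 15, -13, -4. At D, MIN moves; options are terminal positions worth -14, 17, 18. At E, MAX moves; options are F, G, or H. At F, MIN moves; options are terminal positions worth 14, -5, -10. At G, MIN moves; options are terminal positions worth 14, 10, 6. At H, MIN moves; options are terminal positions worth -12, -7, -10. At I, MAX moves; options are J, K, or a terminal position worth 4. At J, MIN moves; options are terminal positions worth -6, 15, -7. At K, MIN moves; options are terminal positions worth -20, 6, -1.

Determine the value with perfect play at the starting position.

4

C (MIN): min(15, -13, -4) = -13
D (MIN): min(-14, 17, 18) = -14
B (MAX): max(-13, -14, 9) = 9
F (MIN): min(14, -5, -10) = -10
G (MIN): min(14, 10, 6) = 6
H (MIN): min(-12, -7, -10) = -12
E (MAX): max(-10, 6, -12) = 6
J (MIN): min(-6, 15, -7) = -7
K (MIN): min(-20, 6, -1) = -20
I (MAX): max(-7, -20, 4) = 4
Root (MIN): min(9, 6, 4) = 4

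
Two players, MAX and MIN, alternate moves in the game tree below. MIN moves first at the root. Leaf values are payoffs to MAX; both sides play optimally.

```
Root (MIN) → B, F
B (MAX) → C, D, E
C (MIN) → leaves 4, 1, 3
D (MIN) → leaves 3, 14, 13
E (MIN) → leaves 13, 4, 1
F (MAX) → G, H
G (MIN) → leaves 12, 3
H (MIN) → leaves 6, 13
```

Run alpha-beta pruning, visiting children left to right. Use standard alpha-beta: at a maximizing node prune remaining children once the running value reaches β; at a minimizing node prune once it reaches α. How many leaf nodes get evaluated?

C [α=-∞,β=+∞]: v=1
D [α=1,β=+∞]: v=3
E [α=3,β=+∞]: v=1
B [α=-∞,β=+∞]: v=3
G [α=-∞,β=3]: v=3
F [α=-∞,β=3]: v=3 after child 1 ≥ β → β-cutoff, skip 1
Root [α=-∞,β=+∞]: v=3
Leaves evaluated: 11 of 13.

11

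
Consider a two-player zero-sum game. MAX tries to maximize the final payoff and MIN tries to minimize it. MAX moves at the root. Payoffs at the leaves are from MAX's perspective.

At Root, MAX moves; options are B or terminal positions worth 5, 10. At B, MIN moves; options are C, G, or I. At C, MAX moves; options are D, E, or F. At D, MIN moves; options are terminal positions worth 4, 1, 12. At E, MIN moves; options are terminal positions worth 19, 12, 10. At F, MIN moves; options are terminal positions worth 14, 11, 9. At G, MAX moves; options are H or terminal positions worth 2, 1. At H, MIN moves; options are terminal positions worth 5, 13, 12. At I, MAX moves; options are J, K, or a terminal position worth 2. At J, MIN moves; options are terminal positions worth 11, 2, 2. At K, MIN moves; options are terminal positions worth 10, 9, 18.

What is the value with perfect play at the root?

D (MIN): min(4, 1, 12) = 1
E (MIN): min(19, 12, 10) = 10
F (MIN): min(14, 11, 9) = 9
C (MAX): max(1, 10, 9) = 10
H (MIN): min(5, 13, 12) = 5
G (MAX): max(5, 2, 1) = 5
J (MIN): min(11, 2, 2) = 2
K (MIN): min(10, 9, 18) = 9
I (MAX): max(2, 9, 2) = 9
B (MIN): min(10, 5, 9) = 5
Root (MAX): max(5, 5, 10) = 10

10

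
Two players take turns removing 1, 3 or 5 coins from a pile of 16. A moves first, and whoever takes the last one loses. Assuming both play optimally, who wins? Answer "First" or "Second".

First

Positions where the player to move wins (W) vs loses (L):
i:   0  1  2  3  4  5  6  7  8  9 10 11 12 13 14 15 16
     W  L  W  L  W  L  W  L  W  L  W  L  W  L  W  L  W
Position 16 is W, so the first player wins.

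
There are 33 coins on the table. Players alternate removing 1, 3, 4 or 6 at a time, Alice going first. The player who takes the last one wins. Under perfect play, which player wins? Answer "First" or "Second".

Mark each pile size as W (mover wins) or L (mover loses):
i:   0  1  2  3  4  5  6  7  8  9 10 11 12 13 14 15 16 17 18 19 20 21 22 23 24 25 26 27 28 29 30 31 32 33
     L  W  L  W  W  W  W  L  W  L  W  W  W  W  L  W  L  W  W  W  W  L  W  L  W  W  W  W  L  W  L  W  W  W
Position 33 is W, so the first player wins.

First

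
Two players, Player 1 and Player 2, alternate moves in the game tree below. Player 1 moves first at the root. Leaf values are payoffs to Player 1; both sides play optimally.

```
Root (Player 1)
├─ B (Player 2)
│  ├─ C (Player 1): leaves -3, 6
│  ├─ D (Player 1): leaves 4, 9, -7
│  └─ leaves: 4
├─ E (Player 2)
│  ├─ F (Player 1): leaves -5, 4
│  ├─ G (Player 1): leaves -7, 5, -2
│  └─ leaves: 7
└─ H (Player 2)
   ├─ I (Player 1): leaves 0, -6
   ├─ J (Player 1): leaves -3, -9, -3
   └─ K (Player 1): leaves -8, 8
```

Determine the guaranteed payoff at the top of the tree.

4

C (Player 1): max(-3, 6) = 6
D (Player 1): max(4, 9, -7) = 9
B (Player 2): min(6, 9, 4) = 4
F (Player 1): max(-5, 4) = 4
G (Player 1): max(-7, 5, -2) = 5
E (Player 2): min(4, 5, 7) = 4
I (Player 1): max(0, -6) = 0
J (Player 1): max(-3, -9, -3) = -3
K (Player 1): max(-8, 8) = 8
H (Player 2): min(0, -3, 8) = -3
Root (Player 1): max(4, 4, -3) = 4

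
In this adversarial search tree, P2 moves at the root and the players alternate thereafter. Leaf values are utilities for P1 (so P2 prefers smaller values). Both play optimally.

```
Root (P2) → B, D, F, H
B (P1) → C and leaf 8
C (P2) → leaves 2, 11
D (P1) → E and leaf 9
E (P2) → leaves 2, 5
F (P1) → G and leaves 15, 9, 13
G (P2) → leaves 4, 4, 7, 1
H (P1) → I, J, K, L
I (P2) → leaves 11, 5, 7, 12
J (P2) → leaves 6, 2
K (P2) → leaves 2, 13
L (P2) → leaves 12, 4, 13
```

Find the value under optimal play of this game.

5

C (P2): min(2, 11) = 2
B (P1): max(2, 8) = 8
E (P2): min(2, 5) = 2
D (P1): max(2, 9) = 9
G (P2): min(4, 4, 7, 1) = 1
F (P1): max(1, 15, 9, 13) = 15
I (P2): min(11, 5, 7, 12) = 5
J (P2): min(6, 2) = 2
K (P2): min(2, 13) = 2
L (P2): min(12, 4, 13) = 4
H (P1): max(5, 2, 2, 4) = 5
Root (P2): min(8, 9, 15, 5) = 5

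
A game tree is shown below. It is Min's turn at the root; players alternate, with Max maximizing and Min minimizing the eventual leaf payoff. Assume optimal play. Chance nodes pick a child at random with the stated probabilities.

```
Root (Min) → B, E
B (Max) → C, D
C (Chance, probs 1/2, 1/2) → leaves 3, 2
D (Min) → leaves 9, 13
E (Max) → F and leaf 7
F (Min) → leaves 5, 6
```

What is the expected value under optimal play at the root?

C (Chance): 1/2·3 + 1/2·2 = 2.5
D (Min): min(9, 13) = 9
B (Max): max(2.5, 9) = 9
F (Min): min(5, 6) = 5
E (Max): max(5, 7) = 7
Root (Min): min(9, 7) = 7

7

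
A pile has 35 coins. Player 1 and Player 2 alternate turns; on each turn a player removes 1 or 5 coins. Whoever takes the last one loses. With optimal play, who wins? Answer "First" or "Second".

Positions where the player to move wins (W) vs loses (L):
i:   0  1  2  3  4  5  6  7  8  9 10 11 12 13 14 15 16 17 18 19 20 21 22 23 24 25 26 27 28 29 30 31 32 33 34 35
     W  L  W  L  W  L  W  L  W  L  W  L  W  L  W  L  W  L  W  L  W  L  W  L  W  L  W  L  W  L  W  L  W  L  W  L
Position 35 is L, so the second player wins.

Second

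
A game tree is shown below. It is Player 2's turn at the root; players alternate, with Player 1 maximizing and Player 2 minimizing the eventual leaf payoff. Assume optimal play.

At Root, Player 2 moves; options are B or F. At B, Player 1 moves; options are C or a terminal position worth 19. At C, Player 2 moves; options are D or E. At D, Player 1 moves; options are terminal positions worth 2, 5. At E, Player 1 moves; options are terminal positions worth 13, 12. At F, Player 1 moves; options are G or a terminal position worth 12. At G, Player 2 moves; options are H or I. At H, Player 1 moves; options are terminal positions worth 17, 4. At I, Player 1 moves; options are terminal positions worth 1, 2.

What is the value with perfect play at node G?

H: max(17, 4) = 17
I: max(1, 2) = 2
G: min(17, 2) = 2

2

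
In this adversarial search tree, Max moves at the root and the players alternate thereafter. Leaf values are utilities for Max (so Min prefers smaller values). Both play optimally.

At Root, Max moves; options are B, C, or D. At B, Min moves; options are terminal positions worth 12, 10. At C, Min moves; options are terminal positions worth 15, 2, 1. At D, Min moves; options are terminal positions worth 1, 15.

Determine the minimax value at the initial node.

10

B (Min): min(12, 10) = 10
C (Min): min(15, 2, 1) = 1
D (Min): min(1, 15) = 1
Root (Max): max(10, 1, 1) = 10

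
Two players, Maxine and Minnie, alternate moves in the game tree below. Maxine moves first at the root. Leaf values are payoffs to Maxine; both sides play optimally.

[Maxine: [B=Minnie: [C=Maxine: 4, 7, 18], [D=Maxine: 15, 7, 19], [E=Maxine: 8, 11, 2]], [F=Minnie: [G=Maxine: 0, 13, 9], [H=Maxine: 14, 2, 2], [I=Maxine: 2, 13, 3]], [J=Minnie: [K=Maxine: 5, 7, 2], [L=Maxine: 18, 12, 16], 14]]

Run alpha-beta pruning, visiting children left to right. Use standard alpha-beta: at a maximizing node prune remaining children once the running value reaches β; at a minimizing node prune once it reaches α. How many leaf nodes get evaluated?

18

C [α=-∞,β=+∞]: v=18
D [α=-∞,β=18]: v=19
E [α=-∞,β=18]: v=11
B [α=-∞,β=+∞]: v=11
G [α=11,β=+∞]: v=13
H [α=11,β=13]: v=14 after child 1 ≥ β → β-cutoff, skip 2
I [α=11,β=13]: v=13 after child 2 ≥ β → β-cutoff, skip 1
F [α=11,β=+∞]: v=13
K [α=13,β=+∞]: v=7
J [α=13,β=+∞]: v=7 after child 1 ≤ α → α-cutoff, skip 2
Root [α=-∞,β=+∞]: v=13
Leaves evaluated: 18 of 25.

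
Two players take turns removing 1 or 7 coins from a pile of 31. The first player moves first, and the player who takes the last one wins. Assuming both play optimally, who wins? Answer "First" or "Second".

First

Mark each pile size as W (mover wins) or L (mover loses):
i:   0  1  2  3  4  5  6  7  8  9 10 11 12 13 14 15 16 17 18 19 20 21 22 23 24 25 26 27 28 29 30 31
     L  W  L  W  L  W  L  W  L  W  L  W  L  W  L  W  L  W  L  W  L  W  L  W  L  W  L  W  L  W  L  W
Position 31 is W, so the first player wins.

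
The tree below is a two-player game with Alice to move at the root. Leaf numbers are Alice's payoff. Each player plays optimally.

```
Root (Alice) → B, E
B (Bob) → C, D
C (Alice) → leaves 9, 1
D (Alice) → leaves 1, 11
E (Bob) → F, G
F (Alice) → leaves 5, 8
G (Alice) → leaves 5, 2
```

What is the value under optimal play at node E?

F: max(5, 8) = 8
G: max(5, 2) = 5
E: min(8, 5) = 5

5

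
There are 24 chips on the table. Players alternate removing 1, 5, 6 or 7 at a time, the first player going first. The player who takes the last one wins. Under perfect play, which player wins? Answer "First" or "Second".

Second

W/L table (W = player to move can force a win):
i:   0  1  2  3  4  5  6  7  8  9 10 11 12 13 14 15 16 17 18 19 20 21 22 23 24
     L  W  L  W  L  W  W  W  W  W  W  W  L  W  L  W  L  W  W  W  W  W  W  W  L
Position 24 is L, so the second player wins.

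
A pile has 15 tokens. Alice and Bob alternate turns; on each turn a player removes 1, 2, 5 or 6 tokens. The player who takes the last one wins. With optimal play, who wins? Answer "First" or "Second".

i:   0  1  2  3  4  5  6  7  8  9 10 11 12 13 14 15
     L  W  W  L  W  W  W  L  W  W  L  W  W  W  L  W
Position 15 is W, so the first player wins.

First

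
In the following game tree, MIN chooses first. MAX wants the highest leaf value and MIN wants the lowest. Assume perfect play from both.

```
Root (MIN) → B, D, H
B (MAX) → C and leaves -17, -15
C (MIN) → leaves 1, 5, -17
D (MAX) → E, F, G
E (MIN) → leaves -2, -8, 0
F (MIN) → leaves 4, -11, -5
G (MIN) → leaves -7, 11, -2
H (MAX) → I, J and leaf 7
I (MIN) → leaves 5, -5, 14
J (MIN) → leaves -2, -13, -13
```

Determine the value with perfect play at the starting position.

-15

C (MIN): min(1, 5, -17) = -17
B (MAX): max(-17, -17, -15) = -15
E (MIN): min(-2, -8, 0) = -8
F (MIN): min(4, -11, -5) = -11
G (MIN): min(-7, 11, -2) = -7
D (MAX): max(-8, -11, -7) = -7
I (MIN): min(5, -5, 14) = -5
J (MIN): min(-2, -13, -13) = -13
H (MAX): max(-5, -13, 7) = 7
Root (MIN): min(-15, -7, 7) = -15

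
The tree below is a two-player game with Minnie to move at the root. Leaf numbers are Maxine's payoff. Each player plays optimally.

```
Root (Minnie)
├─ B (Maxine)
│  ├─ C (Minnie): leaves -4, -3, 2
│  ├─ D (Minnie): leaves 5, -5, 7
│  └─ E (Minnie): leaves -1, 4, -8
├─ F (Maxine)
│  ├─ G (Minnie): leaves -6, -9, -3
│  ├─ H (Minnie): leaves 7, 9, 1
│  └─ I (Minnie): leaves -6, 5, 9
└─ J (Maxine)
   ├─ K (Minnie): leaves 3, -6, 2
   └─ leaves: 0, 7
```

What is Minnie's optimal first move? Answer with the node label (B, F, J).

B

C (Minnie): min(-4, -3, 2) = -4
D (Minnie): min(5, -5, 7) = -5
E (Minnie): min(-1, 4, -8) = -8
B (Maxine): max(-4, -5, -8) = -4
G (Minnie): min(-6, -9, -3) = -9
H (Minnie): min(7, 9, 1) = 1
I (Minnie): min(-6, 5, 9) = -6
F (Maxine): max(-9, 1, -6) = 1
K (Minnie): min(3, -6, 2) = -6
J (Maxine): max(-6, 0, 7) = 7
Root (Minnie): min(-4, 1, 7) = -4
Minnie picks the child with the lowest value: B (value -4).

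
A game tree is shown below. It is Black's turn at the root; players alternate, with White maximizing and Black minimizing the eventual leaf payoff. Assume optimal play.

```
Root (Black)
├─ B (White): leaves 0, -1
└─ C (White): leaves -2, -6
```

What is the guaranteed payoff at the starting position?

-2

B (White): max(0, -1) = 0
C (White): max(-2, -6) = -2
Root (Black): min(0, -2) = -2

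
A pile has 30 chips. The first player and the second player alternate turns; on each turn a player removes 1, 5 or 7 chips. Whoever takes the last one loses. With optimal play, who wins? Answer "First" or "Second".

Positions where the player to move wins (W) vs loses (L):
i:   0  1  2  3  4  5  6  7  8  9 10 11 12 13 14 15 16 17 18 19 20 21 22 23 24 25 26 27 28 29 30
     W  L  W  L  W  L  W  L  W  L  W  L  W  L  W  L  W  L  W  L  W  L  W  L  W  L  W  L  W  L  W
Position 30 is W, so the first player wins.

First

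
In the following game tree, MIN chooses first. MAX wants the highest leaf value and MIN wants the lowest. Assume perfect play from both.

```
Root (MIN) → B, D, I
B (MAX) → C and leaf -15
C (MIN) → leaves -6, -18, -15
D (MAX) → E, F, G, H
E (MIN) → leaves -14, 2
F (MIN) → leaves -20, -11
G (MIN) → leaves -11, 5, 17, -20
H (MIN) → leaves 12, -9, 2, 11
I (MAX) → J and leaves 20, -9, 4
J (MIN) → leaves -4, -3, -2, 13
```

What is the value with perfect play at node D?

-9

E: min(-14, 2) = -14
F: min(-20, -11) = -20
G: min(-11, 5, 17, -20) = -20
H: min(12, -9, 2, 11) = -9
D: max(-14, -20, -20, -9) = -9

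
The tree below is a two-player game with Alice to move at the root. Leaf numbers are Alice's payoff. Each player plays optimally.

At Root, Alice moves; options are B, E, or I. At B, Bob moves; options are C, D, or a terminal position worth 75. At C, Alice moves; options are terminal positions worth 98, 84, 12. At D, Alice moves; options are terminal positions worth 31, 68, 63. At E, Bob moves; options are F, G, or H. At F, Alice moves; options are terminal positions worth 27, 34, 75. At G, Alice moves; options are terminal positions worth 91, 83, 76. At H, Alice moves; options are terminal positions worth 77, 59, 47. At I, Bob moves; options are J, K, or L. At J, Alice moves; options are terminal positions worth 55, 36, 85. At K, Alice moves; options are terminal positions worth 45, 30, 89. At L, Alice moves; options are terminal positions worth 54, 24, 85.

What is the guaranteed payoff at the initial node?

C (Alice): max(98, 84, 12) = 98
D (Alice): max(31, 68, 63) = 68
B (Bob): min(98, 68, 75) = 68
F (Alice): max(27, 34, 75) = 75
G (Alice): max(91, 83, 76) = 91
H (Alice): max(77, 59, 47) = 77
E (Bob): min(75, 91, 77) = 75
J (Alice): max(55, 36, 85) = 85
K (Alice): max(45, 30, 89) = 89
L (Alice): max(54, 24, 85) = 85
I (Bob): min(85, 89, 85) = 85
Root (Alice): max(68, 75, 85) = 85

85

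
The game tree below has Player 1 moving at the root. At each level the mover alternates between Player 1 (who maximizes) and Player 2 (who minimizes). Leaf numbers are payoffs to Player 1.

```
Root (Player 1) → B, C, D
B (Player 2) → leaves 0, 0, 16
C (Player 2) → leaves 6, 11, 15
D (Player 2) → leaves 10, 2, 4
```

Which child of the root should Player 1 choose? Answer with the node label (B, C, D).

B (Player 2): min(0, 0, 16) = 0
C (Player 2): min(6, 11, 15) = 6
D (Player 2): min(10, 2, 4) = 2
Root (Player 1): max(0, 6, 2) = 6
Player 1 picks the child with the highest value: C (value 6).

C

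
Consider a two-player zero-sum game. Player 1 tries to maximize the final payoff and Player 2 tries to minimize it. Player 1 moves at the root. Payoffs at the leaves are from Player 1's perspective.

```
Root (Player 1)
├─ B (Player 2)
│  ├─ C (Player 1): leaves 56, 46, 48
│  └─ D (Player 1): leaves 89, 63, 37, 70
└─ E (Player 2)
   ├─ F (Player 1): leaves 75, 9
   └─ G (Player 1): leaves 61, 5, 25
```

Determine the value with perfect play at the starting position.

C (Player 1): max(56, 46, 48) = 56
D (Player 1): max(89, 63, 37, 70) = 89
B (Player 2): min(56, 89) = 56
F (Player 1): max(75, 9) = 75
G (Player 1): max(61, 5, 25) = 61
E (Player 2): min(75, 61) = 61
Root (Player 1): max(56, 61) = 61

61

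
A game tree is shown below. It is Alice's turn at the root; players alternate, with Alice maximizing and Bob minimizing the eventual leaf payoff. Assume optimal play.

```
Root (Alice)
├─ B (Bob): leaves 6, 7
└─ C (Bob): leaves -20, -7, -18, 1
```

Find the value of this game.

6

B (Bob): min(6, 7) = 6
C (Bob): min(-20, -7, -18, 1) = -20
Root (Alice): max(6, -20) = 6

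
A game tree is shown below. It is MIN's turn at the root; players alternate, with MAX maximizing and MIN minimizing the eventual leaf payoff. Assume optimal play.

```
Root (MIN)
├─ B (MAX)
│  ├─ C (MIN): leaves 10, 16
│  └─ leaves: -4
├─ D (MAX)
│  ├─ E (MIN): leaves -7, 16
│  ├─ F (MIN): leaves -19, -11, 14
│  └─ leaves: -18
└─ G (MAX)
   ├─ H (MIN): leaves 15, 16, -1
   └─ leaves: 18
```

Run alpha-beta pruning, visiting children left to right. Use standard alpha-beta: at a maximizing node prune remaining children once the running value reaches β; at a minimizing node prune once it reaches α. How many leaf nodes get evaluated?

10

C [α=-∞,β=+∞]: v=10
B [α=-∞,β=+∞]: v=10
E [α=-∞,β=10]: v=-7
F [α=-7,β=10]: v=-19 after child 1 ≤ α → α-cutoff, skip 2
D [α=-∞,β=10]: v=-7
H [α=-∞,β=-7]: v=-1
G [α=-∞,β=-7]: v=-1 after child 1 ≥ β → β-cutoff, skip 1
Root [α=-∞,β=+∞]: v=-7
Leaves evaluated: 10 of 13.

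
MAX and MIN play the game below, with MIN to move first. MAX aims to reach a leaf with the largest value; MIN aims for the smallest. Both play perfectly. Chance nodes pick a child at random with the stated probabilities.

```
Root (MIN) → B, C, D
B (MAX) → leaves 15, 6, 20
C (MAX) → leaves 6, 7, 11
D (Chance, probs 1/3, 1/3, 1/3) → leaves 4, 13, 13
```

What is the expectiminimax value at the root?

B (MAX): max(15, 6, 20) = 20
C (MAX): max(6, 7, 11) = 11
D (Chance): 1/3·4 + 1/3·13 + 1/3·13 = 10
Root (MIN): min(20, 11, 10) = 10

10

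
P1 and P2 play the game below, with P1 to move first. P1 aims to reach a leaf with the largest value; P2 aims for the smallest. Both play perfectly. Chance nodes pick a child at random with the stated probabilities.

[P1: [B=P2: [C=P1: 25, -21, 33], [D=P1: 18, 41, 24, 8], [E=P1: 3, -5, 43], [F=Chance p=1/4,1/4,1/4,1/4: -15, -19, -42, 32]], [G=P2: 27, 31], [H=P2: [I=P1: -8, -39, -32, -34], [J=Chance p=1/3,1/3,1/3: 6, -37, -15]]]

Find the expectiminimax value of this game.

27

C (P1): max(25, -21, 33) = 33
D (P1): max(18, 41, 24, 8) = 41
E (P1): max(3, -5, 43) = 43
F (Chance): 1/4·-15 + 1/4·-19 + 1/4·-42 + 1/4·32 = -11
B (P2): min(33, 41, 43, -11) = -11
G (P2): min(27, 31) = 27
I (P1): max(-8, -39, -32, -34) = -8
J (Chance): 1/3·6 + 1/3·-37 + 1/3·-15 = -15.33
H (P2): min(-8, -15.33) = -15.33
Root (P1): max(-11, 27, -15.33) = 27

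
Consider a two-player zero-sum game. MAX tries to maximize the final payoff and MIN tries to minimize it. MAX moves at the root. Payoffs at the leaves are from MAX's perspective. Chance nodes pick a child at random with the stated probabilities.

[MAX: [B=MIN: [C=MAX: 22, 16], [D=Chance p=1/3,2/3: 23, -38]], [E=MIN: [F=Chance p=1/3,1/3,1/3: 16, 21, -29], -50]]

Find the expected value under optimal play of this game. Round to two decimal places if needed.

C (MAX): max(22, 16) = 22
D (Chance): 1/3·23 + 2/3·-38 = -17.67
B (MIN): min(22, -17.67) = -17.67
F (Chance): 1/3·16 + 1/3·21 + 1/3·-29 = 2.67
E (MIN): min(2.67, -50) = -50
Root (MAX): max(-17.67, -50) = -17.67

-17.67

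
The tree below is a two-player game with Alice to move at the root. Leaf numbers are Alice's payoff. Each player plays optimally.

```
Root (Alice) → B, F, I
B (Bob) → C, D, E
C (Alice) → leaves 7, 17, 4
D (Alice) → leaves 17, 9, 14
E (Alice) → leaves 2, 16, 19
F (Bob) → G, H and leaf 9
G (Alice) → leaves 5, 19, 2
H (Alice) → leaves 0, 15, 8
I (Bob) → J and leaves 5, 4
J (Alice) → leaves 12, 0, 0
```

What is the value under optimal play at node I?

4

J: max(12, 0, 0) = 12
I: min(12, 5, 4) = 4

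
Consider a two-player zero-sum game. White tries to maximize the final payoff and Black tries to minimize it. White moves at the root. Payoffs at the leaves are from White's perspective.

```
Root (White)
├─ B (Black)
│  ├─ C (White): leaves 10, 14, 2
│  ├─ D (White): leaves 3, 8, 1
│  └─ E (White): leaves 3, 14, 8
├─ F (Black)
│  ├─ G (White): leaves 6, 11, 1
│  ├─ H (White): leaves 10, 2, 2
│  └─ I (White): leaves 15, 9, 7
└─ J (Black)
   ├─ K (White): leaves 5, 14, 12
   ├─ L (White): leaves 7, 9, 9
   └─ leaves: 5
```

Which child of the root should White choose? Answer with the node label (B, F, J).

F

C (White): max(10, 14, 2) = 14
D (White): max(3, 8, 1) = 8
E (White): max(3, 14, 8) = 14
B (Black): min(14, 8, 14) = 8
G (White): max(6, 11, 1) = 11
H (White): max(10, 2, 2) = 10
I (White): max(15, 9, 7) = 15
F (Black): min(11, 10, 15) = 10
K (White): max(5, 14, 12) = 14
L (White): max(7, 9, 9) = 9
J (Black): min(14, 9, 5) = 5
Root (White): max(8, 10, 5) = 10
White picks the child with the highest value: F (value 10).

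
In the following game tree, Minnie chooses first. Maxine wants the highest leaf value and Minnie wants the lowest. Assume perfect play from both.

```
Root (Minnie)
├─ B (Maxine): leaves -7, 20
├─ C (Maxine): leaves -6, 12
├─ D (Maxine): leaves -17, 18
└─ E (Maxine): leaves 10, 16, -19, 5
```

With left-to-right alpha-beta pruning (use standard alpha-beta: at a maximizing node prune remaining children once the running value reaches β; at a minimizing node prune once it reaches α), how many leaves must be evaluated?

8

B [α=-∞,β=+∞]: v=20
C [α=-∞,β=20]: v=12
D [α=-∞,β=12]: v=18
E [α=-∞,β=12]: v=16 after child 2 ≥ β → β-cutoff, skip 2
Root [α=-∞,β=+∞]: v=12
Leaves evaluated: 8 of 10.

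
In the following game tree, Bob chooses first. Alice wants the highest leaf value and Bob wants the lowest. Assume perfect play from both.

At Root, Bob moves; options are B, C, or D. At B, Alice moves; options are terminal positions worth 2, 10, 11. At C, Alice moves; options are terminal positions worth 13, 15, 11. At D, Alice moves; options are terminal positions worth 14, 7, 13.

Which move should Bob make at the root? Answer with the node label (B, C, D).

B (Alice): max(2, 10, 11) = 11
C (Alice): max(13, 15, 11) = 15
D (Alice): max(14, 7, 13) = 14
Root (Bob): min(11, 15, 14) = 11
Bob picks the child with the lowest value: B (value 11).

B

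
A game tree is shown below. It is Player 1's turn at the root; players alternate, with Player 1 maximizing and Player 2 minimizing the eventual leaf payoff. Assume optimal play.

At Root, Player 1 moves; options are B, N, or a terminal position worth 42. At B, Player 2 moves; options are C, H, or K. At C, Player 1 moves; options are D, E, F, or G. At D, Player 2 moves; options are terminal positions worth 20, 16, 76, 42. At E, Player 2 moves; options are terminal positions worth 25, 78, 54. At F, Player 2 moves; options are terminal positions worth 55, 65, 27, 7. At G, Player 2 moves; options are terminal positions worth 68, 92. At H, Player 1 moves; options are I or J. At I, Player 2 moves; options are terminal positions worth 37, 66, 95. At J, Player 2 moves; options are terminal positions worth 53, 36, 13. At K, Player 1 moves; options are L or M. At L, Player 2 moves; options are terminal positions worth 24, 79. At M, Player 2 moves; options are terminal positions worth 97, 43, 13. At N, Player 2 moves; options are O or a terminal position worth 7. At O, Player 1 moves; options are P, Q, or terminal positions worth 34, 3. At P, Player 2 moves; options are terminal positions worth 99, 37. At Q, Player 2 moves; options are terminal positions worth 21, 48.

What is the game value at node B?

D: min(20, 16, 76, 42) = 16
E: min(25, 78, 54) = 25
F: min(55, 65, 27, 7) = 7
G: min(68, 92) = 68
C: max(16, 25, 7, 68) = 68
I: min(37, 66, 95) = 37
J: min(53, 36, 13) = 13
H: max(37, 13) = 37
L: min(24, 79) = 24
M: min(97, 43, 13) = 13
K: max(24, 13) = 24
B: min(68, 37, 24) = 24

24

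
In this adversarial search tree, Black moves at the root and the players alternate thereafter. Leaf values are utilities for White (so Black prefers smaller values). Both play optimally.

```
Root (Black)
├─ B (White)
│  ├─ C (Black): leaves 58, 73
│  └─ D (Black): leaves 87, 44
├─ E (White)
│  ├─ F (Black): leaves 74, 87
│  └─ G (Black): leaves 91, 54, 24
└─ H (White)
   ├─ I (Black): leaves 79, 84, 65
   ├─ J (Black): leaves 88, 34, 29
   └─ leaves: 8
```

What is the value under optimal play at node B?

C: min(58, 73) = 58
D: min(87, 44) = 44
B: max(58, 44) = 58

58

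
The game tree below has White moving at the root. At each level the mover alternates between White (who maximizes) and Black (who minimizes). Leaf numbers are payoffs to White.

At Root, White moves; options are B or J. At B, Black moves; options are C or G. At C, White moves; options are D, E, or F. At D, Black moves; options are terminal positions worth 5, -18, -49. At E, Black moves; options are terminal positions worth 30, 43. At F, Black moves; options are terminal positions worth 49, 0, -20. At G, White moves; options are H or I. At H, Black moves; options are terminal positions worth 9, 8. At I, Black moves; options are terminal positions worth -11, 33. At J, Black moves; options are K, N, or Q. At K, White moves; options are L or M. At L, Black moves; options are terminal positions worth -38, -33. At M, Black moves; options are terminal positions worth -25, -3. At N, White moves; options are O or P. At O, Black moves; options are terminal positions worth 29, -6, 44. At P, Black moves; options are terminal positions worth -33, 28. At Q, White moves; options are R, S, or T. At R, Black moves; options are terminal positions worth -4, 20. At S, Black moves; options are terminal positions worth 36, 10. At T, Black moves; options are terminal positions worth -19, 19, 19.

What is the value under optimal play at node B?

8

D: min(5, -18, -49) = -49
E: min(30, 43) = 30
F: min(49, 0, -20) = -20
C: max(-49, 30, -20) = 30
H: min(9, 8) = 8
I: min(-11, 33) = -11
G: max(8, -11) = 8
B: min(30, 8) = 8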